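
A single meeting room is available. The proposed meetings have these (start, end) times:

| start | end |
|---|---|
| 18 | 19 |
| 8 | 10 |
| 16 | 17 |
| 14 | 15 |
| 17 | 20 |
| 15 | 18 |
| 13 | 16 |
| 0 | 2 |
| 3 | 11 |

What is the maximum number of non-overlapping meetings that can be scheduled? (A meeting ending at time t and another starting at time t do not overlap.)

Order by finish time; keep every interval that doesn't clash with the previous kept one.
By end time: (0,2), (8,10), (3,11), (14,15), (13,16), (16,17), (15,18), (18,19), (17,20).
Pick (0,2); next start ≥ 2 → (8,10); next start ≥ 10 → (14,15); next start ≥ 15 → (16,17); next start ≥ 17 → (18,19).
Selected 5 meetings.

5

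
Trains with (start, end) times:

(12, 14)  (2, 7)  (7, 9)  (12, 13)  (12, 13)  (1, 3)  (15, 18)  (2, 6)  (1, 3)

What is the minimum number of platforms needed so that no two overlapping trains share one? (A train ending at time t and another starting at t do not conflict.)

4

The answer is the maximum number of intervals overlapping at any instant.
starts: [1, 1, 2, 2, 7, 12, 12, 12, 15]
ends:   [3, 3, 6, 7, 9, 13, 13, 14, 18]
s1→1 s1→2 s2→3 s2→4  — peak 4.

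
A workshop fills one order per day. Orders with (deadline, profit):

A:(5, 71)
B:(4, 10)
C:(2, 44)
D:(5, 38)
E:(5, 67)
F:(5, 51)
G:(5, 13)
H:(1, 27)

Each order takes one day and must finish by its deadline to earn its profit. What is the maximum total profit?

271

By profit: A(d5,71), E(d5,67), F(d5,51), C(d2,44), D(d5,38), H(d1,27), G(d5,13), B(d4,10)
A→slot 5; E→slot 4; F→slot 3; C→slot 2; D→slot 1; H skipped; G skipped; B skipped.
Profit = 38 + 44 + 51 + 67 + 71 = 271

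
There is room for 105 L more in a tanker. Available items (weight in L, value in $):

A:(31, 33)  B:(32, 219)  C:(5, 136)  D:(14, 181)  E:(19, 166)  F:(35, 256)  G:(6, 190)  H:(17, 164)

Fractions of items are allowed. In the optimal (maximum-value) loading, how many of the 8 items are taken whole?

6

Sort by value per unit weight and fill in that order.
Ratios (sorted): G 31.67, C 27.20, D 12.93, H 9.65, E 8.74, F 7.31, B 6.84, A 1.06
take G (6 @ 190); take C (5 @ 136); take D (14 @ 181); take H (17 @ 164); take E (19 @ 166); take F (35 @ 256); take 9/32 of B → 61.59. Capacity used 105/105.
6 item(s) taken whole; one partial (take 9/32 of B).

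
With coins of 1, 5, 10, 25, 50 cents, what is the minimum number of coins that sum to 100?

100 − 2×50→0
Total coins = 2 = 2

2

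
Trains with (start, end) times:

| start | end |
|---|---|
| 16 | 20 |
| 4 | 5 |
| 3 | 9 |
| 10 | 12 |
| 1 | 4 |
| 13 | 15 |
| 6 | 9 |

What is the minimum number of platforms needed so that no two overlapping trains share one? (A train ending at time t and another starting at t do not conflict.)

2

starts: [1, 3, 4, 6, 10, 13, 16]
ends:   [4, 5, 9, 9, 12, 15, 20]
s1→1 s3→2  — peak 2.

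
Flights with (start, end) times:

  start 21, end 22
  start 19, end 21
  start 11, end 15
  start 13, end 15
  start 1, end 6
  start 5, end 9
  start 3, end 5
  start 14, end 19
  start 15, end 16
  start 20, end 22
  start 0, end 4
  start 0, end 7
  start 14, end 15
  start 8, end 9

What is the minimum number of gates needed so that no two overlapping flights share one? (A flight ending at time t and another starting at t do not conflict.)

Events (time:±→running): 0:+→1 0:+→2 1:+→3 3:+→4 … peak 4.

4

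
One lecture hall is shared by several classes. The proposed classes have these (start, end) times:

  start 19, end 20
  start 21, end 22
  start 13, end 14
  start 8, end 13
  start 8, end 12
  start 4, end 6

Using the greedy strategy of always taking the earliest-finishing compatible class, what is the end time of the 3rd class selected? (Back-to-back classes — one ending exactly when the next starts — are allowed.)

Order by finish time; keep every interval that doesn't clash with the previous kept one.
Sorted by end: (4,6)  (8,12)  (8,13)  (13,14)  (19,20)  (21,22)
take (4,6); take (8,12); take (13,14); take (19,20); take (21,22).
Selected: (4,6) (8,12) (13,14) (19,20) (21,22)

14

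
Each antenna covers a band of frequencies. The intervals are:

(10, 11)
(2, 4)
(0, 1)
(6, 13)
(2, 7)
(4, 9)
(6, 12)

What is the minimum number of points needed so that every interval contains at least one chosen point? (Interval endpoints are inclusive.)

3

Process intervals by earliest right end; each time one isn't hit yet, stab at its right endpoint.
Sorted: [0,1] [2,4] [2,7] [4,9] [10,11] [6,12] [6,13]
{[0,1]} hit by 1; {[2,4],[2,7],[4,9]} hit by 4; {[10,11],[6,12],[6,13]} hit by 11.
Points: 1, 4, 11 (3 total).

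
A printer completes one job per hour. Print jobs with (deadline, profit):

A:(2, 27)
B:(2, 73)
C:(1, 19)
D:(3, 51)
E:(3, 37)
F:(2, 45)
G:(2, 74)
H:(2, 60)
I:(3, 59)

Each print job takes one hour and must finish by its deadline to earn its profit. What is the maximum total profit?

Take jobs in profit order; each goes to the latest open slot no later than its deadline.
Profit order: G=74 B=73 H=60 I=59 D=51 F=45 E=37 A=27 C=19
Assign: G→slot 2, B→slot 1, H skipped, I→slot 3, D skipped, F skipped, E skipped, A skipped, C skipped.
Slots: [1:B] [2:G] [3:I]
Profit = 73 + 74 + 59 = 206

206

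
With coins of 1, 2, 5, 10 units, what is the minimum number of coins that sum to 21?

Greedy: take as many of the largest coin as possible, then repeat with the remainder.
21 = 2×10 + 1×1
Total coins = 2 + 1 = 3

3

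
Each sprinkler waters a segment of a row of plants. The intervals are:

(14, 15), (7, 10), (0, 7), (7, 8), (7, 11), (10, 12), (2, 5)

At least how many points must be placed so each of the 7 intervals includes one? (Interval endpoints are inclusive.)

4

By right end: [2,5]  [0,7]  [7,8]  [7,10]  [7,11]  [10,12]  [14,15]
[2,5] uncovered → point at 5; [7,8] uncovered → point at 8; [10,12] uncovered → point at 12; [14,15] uncovered → point at 15.
Points: 5, 8, 12, 15 (4 total).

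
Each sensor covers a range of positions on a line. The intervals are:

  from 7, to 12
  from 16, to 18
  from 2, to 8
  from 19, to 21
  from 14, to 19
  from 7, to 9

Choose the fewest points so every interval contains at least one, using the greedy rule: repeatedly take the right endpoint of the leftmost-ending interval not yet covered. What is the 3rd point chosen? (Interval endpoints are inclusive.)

21

Process intervals by earliest right end; each time one isn't hit yet, stab at its right endpoint.
By right end: [2,8]  [7,9]  [7,12]  [16,18]  [14,19]  [19,21]
[2,8] uncovered → point at 8; [16,18] uncovered → point at 18; [19,21] uncovered → point at 21.
Points: 8, 18, 21 (3 total).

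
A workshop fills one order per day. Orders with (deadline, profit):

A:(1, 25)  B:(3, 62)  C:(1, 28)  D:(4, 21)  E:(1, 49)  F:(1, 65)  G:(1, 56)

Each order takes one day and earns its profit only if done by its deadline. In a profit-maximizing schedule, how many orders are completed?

3

By profit: F(d1,65), B(d3,62), G(d1,56), E(d1,49), C(d1,28), A(d1,25), D(d4,21)
F→slot 1; B→slot 3; G skipped; E skipped; C skipped; A skipped; D→slot 4.
3 of 7 scheduled.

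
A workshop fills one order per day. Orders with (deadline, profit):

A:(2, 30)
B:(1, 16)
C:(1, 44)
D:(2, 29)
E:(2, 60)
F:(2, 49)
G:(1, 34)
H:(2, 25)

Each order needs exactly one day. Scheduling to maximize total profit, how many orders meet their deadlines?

Profit order: E=60 F=49 C=44 G=34 A=30 D=29 H=25 B=16
Assign: E→slot 2, F→slot 1, C skipped, G skipped, A skipped, D skipped, H skipped, B skipped.
Slots: [1:F] [2:E]
2 of 8 scheduled.

2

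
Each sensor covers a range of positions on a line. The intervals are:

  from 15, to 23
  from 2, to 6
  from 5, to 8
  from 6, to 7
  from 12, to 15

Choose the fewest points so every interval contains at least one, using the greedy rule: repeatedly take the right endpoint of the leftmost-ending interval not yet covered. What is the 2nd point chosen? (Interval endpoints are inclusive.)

Sort by right endpoint; whenever an interval is uncovered, place a point at its right end.
By right end: [2,6]  [6,7]  [5,8]  [12,15]  [15,23]
[2,6] uncovered → point at 6; [12,15] uncovered → point at 15.
Points: 6, 15 (2 total).

15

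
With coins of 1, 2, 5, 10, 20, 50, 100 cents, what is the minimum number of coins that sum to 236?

6

236 = 2×100 + 1×20 + 1×10 + 1×5 + 1×1
Total coins = 2 + 1 + 1 + 1 + 1 = 6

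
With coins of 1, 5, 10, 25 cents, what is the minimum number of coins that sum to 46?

4

46 = 1×25 + 2×10 + 1×1
Total coins = 1 + 2 + 1 = 4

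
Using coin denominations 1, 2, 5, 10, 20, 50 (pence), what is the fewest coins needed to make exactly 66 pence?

4

66 − 1×50→16 − 1×10→6 − 1×5→1 − 1×1→0
Total coins = 1 + 1 + 1 + 1 = 4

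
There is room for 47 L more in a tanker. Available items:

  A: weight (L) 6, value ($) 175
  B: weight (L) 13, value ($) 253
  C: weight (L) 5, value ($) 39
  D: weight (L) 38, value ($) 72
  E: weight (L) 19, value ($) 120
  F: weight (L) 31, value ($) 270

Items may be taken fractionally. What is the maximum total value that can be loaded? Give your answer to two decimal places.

Greedy by value/weight ratio, highest first.
Order: A (175/6=29.17) > B (253/13=19.46) > F (270/31=8.71) > C (39/5=7.80) > E (120/19=6.32) > D (72/38=1.89)
Fill: take A (6 @ 175) → take B (13 @ 253) → take 28/31 of F → 243.87; 47/47 used.
Total value = 671.87

671.87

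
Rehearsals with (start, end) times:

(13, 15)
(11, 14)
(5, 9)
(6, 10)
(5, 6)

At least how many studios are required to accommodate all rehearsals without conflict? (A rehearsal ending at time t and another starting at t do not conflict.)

2

starts: [5, 5, 6, 11, 13]
ends:   [6, 9, 10, 14, 15]
s5→1 s5→2  — peak 2.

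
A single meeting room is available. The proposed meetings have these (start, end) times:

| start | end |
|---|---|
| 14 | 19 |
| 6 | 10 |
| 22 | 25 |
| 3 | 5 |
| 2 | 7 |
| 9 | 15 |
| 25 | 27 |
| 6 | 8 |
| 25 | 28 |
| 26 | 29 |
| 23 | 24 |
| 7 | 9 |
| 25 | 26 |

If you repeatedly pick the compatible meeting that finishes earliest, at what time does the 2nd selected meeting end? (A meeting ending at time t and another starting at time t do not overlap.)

Sorted by end: (3,5)  (2,7)  (6,8)  (7,9)  (6,10)  (9,15)  (14,19)  (23,24)  (22,25)  (25,26)  (25,27)  (25,28)  (26,29)
take (3,5); skip (2,7); take (6,8); skip (6,10); take (9,15); take (23,24); take (25,26); skip (25,27); take (26,29).
Selected: (3,5) (6,8) (9,15) (23,24) (25,26) (26,29)

8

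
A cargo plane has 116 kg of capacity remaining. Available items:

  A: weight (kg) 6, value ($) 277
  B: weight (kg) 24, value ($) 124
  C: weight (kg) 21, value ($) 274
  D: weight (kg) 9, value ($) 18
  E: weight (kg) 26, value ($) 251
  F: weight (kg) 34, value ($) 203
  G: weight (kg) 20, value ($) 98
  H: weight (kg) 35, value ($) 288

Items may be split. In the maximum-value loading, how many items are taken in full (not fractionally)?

4

Greedy by value/weight ratio, highest first.
Order: A (277/6=46.17) > C (274/21=13.05) > E (251/26=9.65) > H (288/35=8.23) > F (203/34=5.97) > B (124/24=5.17) > G (98/20=4.90) > D (18/9=2.00)
Fill: take A (6 @ 277) → take C (21 @ 274) → take E (26 @ 251) → take H (35 @ 288) → take 28/34 of F → 167.18; 116/116 used.
4 item(s) taken whole; one partial (take 28/34 of F).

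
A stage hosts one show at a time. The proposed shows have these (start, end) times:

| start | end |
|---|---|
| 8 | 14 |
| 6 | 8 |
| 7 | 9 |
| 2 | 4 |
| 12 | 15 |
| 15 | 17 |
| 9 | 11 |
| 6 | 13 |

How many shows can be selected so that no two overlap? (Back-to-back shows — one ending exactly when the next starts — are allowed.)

5

Sorted by end: (2,4)  (6,8)  (7,9)  (9,11)  (6,13)  (8,14)  (12,15)  (15,17)
take (2,4); take (6,8); take (9,11); take (12,15); take (15,17).
Selected 5 shows.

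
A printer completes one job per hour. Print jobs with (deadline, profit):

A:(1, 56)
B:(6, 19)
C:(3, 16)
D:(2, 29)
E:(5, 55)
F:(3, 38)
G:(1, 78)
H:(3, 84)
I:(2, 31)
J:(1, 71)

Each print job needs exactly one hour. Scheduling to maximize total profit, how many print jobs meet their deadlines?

By profit: H(d3,84), G(d1,78), J(d1,71), A(d1,56), E(d5,55), F(d3,38), I(d2,31), D(d2,29), B(d6,19), C(d3,16)
H→slot 3; G→slot 1; J skipped; A skipped; E→slot 5; F→slot 2; I skipped; D skipped; B→slot 6; C skipped.
5 of 10 scheduled.

5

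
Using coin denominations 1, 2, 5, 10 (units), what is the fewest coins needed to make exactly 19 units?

4

19 − 1×10→9 − 1×5→4 − 2×2→0
Total coins = 1 + 1 + 2 = 4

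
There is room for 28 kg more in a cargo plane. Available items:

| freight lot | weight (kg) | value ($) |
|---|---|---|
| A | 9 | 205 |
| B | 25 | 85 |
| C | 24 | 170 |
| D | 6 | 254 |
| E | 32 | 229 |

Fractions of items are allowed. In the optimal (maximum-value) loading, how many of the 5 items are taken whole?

Order: D (254/6=42.33) > A (205/9=22.78) > E (229/32=7.16) > C (170/24=7.08) > B (85/25=3.40)
Fill: take D (6 @ 254) → take A (9 @ 205) → take 13/32 of E → 93.03; 28/28 used.
2 item(s) taken whole; one partial (take 13/32 of E).

2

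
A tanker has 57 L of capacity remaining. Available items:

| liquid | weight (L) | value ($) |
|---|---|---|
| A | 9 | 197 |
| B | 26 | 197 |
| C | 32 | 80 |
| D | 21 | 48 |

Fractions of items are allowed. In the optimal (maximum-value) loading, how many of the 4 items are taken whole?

Sort by value per unit weight and fill in that order.
Order: A (197/9=21.89) > B (197/26=7.58) > C (80/32=2.50) > D (48/21=2.29)
Fill: take A (9 @ 197) → take B (26 @ 197) → take 22/32 of C → 55.00; 57/57 used.
2 item(s) taken whole; one partial (take 22/32 of C).

2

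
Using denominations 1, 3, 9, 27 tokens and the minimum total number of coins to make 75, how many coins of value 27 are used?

Use the largest denomination that fits, subtract, and repeat.
75 = 2×27 + 2×9 + 1×3
Count of 27: 2

2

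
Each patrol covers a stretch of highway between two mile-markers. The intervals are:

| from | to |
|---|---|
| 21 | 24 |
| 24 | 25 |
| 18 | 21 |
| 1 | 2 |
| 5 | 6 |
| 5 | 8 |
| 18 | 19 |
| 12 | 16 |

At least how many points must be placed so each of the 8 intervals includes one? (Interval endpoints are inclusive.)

5

Sorted: [1,2] [5,6] [5,8] [12,16] [18,19] [18,21] [21,24] [24,25]
{[1,2]} hit by 2; {[5,6],[5,8]} hit by 6; {[12,16]} hit by 16; {[18,19],[18,21]} hit by 19; {[21,24],[24,25]} hit by 24.
Points: 2, 6, 16, 19, 24 (5 total).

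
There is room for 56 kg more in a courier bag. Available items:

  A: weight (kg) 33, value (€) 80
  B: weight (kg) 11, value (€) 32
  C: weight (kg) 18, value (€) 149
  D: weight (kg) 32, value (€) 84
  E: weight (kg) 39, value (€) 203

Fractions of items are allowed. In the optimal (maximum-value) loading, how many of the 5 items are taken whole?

1

Ratios (sorted): C 8.28, E 5.21, B 2.91, D 2.62, A 2.42
take C (18 @ 149); take 38/39 of E → 197.79. Capacity used 56/56.
1 item(s) taken whole; one partial (take 38/39 of E).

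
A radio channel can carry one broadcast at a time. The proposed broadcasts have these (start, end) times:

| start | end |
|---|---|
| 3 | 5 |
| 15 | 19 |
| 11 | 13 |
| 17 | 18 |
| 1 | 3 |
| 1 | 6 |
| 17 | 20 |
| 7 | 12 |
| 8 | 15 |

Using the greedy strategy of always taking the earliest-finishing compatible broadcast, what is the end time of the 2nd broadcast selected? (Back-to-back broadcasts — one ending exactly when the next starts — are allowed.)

By end time: (1,3), (3,5), (1,6), (7,12), (11,13), (8,15), (17,18), (15,19), (17,20).
Pick (1,3); next start ≥ 3 → (3,5); next start ≥ 5 → (7,12); next start ≥ 12 → (17,18).
Selected: (1,3) (3,5) (7,12) (17,18)

5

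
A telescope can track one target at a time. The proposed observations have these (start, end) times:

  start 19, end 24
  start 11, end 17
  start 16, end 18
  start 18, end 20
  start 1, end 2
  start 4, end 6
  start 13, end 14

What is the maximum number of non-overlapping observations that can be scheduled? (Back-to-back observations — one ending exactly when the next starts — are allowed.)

5

Greedy by earliest finish: after sorting by end time, pick each interval compatible with the last pick.
Sorted by end: (1,2)  (4,6)  (13,14)  (11,17)  (16,18)  (18,20)  (19,24)
take (1,2); take (4,6); take (13,14); take (16,18); take (18,20); skip (19,24).
Selected 5 observations.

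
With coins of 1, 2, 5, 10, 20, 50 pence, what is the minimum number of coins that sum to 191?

6

191 = 3×50 + 2×20 + 1×1
Total coins = 3 + 2 + 1 = 6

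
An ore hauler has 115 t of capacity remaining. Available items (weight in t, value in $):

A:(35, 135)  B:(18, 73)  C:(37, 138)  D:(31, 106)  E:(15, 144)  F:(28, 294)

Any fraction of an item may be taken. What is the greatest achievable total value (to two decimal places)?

Sort by value per unit weight and fill in that order.
Ratios (sorted): F 10.50, E 9.60, B 4.06, A 3.86, C 3.73, D 3.42
take F (28 @ 294); take E (15 @ 144); take B (18 @ 73); take A (35 @ 135); take 19/37 of C → 70.86. Capacity used 115/115.
Total value = 716.86

716.86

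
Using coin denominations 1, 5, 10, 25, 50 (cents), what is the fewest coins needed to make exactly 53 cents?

4

Use the largest denomination that fits, subtract, and repeat.
53 = 1×50 + 3×1
Total coins = 1 + 3 = 4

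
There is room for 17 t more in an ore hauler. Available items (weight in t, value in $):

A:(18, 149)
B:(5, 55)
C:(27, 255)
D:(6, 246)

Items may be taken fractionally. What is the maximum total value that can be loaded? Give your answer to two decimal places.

Sort by value per unit weight and fill in that order.
Ratios (sorted): D 41.00, B 11.00, C 9.44, A 8.28
take D (6 @ 246); take B (5 @ 55); take 6/27 of C → 56.67. Capacity used 17/17.
Total value = 357.67

357.67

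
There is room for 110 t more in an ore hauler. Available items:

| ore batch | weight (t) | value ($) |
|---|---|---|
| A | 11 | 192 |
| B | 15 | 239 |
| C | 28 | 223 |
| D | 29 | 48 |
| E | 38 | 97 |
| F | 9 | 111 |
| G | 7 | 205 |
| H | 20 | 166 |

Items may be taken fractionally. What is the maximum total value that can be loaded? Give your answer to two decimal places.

1187.05

Ratios (sorted): G 29.29, A 17.45, B 15.93, F 12.33, H 8.30, C 7.96, E 2.55, D 1.66
take G (7 @ 205); take A (11 @ 192); take B (15 @ 239); take F (9 @ 111); take H (20 @ 166); take C (28 @ 223); take 20/38 of E → 51.05. Capacity used 110/110.
Total value = 1187.05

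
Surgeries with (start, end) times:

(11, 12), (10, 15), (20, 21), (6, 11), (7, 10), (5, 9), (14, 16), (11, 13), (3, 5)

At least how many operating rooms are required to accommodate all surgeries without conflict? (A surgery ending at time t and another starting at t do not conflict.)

3

The answer is the maximum number of intervals overlapping at any instant.
starts: [3, 5, 6, 7, 10, 11, 11, 14, 20]
ends:   [5, 9, 10, 11, 12, 13, 15, 16, 21]
s3→1 e5→0 s5→1 s6→2 s7→3  — peak 3.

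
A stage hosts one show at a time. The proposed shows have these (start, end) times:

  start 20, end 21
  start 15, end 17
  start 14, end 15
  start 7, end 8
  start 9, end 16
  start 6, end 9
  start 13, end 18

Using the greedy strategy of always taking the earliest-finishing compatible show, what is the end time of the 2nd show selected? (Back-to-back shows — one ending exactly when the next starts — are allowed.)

15

By end time: (7,8), (6,9), (14,15), (9,16), (15,17), (13,18), (20,21).
Pick (7,8); next start ≥ 8 → (14,15); next start ≥ 15 → (15,17); next start ≥ 17 → (20,21).
Selected: (7,8) (14,15) (15,17) (20,21)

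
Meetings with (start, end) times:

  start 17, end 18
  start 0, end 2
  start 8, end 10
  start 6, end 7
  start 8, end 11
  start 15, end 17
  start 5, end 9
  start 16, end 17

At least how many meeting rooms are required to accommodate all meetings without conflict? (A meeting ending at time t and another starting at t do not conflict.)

The answer is the maximum number of intervals overlapping at any instant.
starts: [0, 5, 6, 8, 8, 15, 16, 17]
ends:   [2, 7, 9, 10, 11, 17, 17, 18]
s0→1 e2→0 s5→1 s6→2 e7→1 s8→2 s8→3  — peak 3.

3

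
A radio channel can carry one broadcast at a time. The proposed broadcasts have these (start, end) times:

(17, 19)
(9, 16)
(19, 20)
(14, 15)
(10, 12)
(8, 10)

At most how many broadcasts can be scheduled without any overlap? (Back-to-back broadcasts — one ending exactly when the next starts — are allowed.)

5

By end time: (8,10), (10,12), (14,15), (9,16), (17,19), (19,20).
Pick (8,10); next start ≥ 10 → (10,12); next start ≥ 12 → (14,15); next start ≥ 15 → (17,19); next start ≥ 19 → (19,20).
Selected 5 broadcasts.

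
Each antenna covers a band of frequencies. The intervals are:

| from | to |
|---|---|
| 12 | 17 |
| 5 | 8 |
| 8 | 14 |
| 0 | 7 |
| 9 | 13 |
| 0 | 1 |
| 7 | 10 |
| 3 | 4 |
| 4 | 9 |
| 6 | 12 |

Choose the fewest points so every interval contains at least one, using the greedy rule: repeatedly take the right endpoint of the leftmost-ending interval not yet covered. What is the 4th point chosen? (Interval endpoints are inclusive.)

Sort by right endpoint; whenever an interval is uncovered, place a point at its right end.
By right end: [0,1]  [3,4]  [0,7]  [5,8]  [4,9]  [7,10]  [6,12]  [9,13]  [8,14]  [12,17]
[0,1] uncovered → point at 1; [3,4] uncovered → point at 4; [5,8] uncovered → point at 8; [9,13] uncovered → point at 13.
Points: 1, 4, 8, 13 (4 total).

13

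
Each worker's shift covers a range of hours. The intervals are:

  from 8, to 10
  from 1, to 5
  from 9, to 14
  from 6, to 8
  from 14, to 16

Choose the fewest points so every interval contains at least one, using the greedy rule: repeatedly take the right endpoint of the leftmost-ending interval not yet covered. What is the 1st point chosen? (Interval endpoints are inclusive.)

Process intervals by earliest right end; each time one isn't hit yet, stab at its right endpoint.
By right end: [1,5]  [6,8]  [8,10]  [9,14]  [14,16]
[1,5] uncovered → point at 5; [6,8] uncovered → point at 8; [9,14] uncovered → point at 14.
Points: 5, 8, 14 (3 total).

5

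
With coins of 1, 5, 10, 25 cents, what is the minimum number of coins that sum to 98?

8

Greedy: take as many of the largest coin as possible, then repeat with the remainder.
98 = 3×25 + 2×10 + 3×1
Total coins = 3 + 2 + 3 = 8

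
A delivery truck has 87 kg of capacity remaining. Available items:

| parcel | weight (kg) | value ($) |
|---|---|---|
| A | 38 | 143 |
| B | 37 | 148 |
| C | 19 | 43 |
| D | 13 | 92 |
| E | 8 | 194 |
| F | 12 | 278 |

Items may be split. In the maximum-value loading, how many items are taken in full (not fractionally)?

Ratios (sorted): E 24.25, F 23.17, D 7.08, B 4.00, A 3.76, C 2.26
take E (8 @ 194); take F (12 @ 278); take D (13 @ 92); take B (37 @ 148); take 17/38 of A → 63.97. Capacity used 87/87.
4 item(s) taken whole; one partial (take 17/38 of A).

4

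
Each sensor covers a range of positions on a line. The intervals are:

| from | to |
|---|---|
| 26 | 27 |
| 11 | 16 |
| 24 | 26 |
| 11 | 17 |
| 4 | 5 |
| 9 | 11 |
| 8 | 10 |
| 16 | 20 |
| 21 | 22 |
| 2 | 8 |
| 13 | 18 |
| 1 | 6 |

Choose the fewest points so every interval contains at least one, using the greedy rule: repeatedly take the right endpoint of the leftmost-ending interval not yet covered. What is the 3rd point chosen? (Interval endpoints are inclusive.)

By right end: [4,5]  [1,6]  [2,8]  [8,10]  [9,11]  [11,16]  [11,17]  [13,18]  [16,20]  [21,22]  [24,26]  [26,27]
[4,5] uncovered → point at 5; [8,10] uncovered → point at 10; [11,16] uncovered → point at 16; [21,22] uncovered → point at 22; [24,26] uncovered → point at 26.
Points: 5, 10, 16, 22, 26 (5 total).

16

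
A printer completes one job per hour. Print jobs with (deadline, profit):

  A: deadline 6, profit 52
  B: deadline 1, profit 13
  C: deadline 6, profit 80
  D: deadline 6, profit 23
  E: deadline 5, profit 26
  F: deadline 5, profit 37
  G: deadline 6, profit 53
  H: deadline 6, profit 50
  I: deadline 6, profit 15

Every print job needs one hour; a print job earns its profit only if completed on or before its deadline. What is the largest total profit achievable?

298

Sort by profit descending; place each in the latest free slot ≤ its deadline.
Profit order: C=80 G=53 A=52 H=50 F=37 E=26 D=23 I=15 B=13
Assign: C→slot 6, G→slot 5, A→slot 4, H→slot 3, F→slot 2, E→slot 1, D skipped, I skipped, B skipped.
Slots: [1:E] [2:F] [3:H] [4:A] [5:G] [6:C]
Profit = 26 + 37 + 50 + 52 + 53 + 80 = 298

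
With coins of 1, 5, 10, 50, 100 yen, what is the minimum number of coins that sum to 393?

11

393 − 3×100→93 − 1×50→43 − 4×10→3 − 3×1→0
Total coins = 3 + 1 + 4 + 3 = 11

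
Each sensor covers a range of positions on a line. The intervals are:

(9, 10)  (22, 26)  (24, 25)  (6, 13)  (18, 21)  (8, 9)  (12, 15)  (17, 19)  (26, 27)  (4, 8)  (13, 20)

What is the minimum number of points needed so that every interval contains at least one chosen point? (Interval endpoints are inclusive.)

Sorted: [4,8] [8,9] [9,10] [6,13] [12,15] [17,19] [13,20] [18,21] [24,25] [22,26] [26,27]
{[4,8],[8,9]} hit by 8; {[9,10],[6,13]} hit by 10; {[12,15]} hit by 15; {[17,19],[13,20],[18,21]} hit by 19; {[24,25],[22,26]} hit by 25; {[26,27]} hit by 27.
Points: 8, 10, 15, 19, 25, 27 (6 total).

6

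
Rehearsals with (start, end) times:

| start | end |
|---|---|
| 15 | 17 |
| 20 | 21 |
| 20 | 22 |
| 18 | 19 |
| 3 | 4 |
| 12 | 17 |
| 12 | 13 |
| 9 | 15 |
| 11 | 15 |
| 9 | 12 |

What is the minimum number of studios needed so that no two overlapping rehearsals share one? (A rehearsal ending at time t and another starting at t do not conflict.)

Count concurrent intervals with a sweep; the peak is the room count.
starts: [3, 9, 9, 11, 12, 12, 15, 18, 20, 20]
ends:   [4, 12, 13, 15, 15, 17, 17, 19, 21, 22]
s3→1 e4→0 s9→1 s9→2 s11→3 e12→2 s12→3 s12→4  — peak 4.

4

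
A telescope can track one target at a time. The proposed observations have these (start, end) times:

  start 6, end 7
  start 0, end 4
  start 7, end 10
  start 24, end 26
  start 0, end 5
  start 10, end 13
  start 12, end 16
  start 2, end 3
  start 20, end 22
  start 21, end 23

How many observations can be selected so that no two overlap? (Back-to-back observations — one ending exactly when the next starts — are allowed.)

Order by finish time; keep every interval that doesn't clash with the previous kept one.
By end time: (2,3), (0,4), (0,5), (6,7), (7,10), (10,13), (12,16), (20,22), (21,23), (24,26).
Pick (2,3); next start ≥ 3 → (6,7); next start ≥ 7 → (7,10); next start ≥ 10 → (10,13); next start ≥ 13 → (20,22); next start ≥ 22 → (24,26).
Selected 6 observations.

6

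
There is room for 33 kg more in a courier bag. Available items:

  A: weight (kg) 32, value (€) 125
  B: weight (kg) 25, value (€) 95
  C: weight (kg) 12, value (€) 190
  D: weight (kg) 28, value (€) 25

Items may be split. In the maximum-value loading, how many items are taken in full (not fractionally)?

1

Order: C (190/12=15.83) > A (125/32=3.91) > B (95/25=3.80) > D (25/28=0.89)
Fill: take C (12 @ 190) → take 21/32 of A → 82.03; 33/33 used.
1 item(s) taken whole; one partial (take 21/32 of A).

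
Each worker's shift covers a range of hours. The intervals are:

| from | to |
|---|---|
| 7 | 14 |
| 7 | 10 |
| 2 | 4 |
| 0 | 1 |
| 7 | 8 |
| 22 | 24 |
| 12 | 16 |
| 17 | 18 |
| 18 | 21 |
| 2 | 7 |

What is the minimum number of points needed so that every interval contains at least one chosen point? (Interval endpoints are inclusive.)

6

By right end: [0,1]  [2,4]  [2,7]  [7,8]  [7,10]  [7,14]  [12,16]  [17,18]  [18,21]  [22,24]
[0,1] uncovered → point at 1; [2,4] uncovered → point at 4; [7,8] uncovered → point at 8; [12,16] uncovered → point at 16; [17,18] uncovered → point at 18; [22,24] uncovered → point at 24.
Points: 1, 4, 8, 16, 18, 24 (6 total).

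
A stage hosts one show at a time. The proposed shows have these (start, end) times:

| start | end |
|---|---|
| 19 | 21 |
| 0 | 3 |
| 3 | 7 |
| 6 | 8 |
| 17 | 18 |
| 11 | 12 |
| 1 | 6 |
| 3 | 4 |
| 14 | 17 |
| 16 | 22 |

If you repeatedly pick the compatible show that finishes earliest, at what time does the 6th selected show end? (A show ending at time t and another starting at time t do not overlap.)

18

Sort by end time and greedily take each interval whose start is ≥ the last chosen end.
By end time: (0,3), (3,4), (1,6), (3,7), (6,8), (11,12), (14,17), (17,18), (19,21), (16,22).
Pick (0,3); next start ≥ 3 → (3,4); next start ≥ 4 → (6,8); next start ≥ 8 → (11,12); next start ≥ 12 → (14,17); next start ≥ 17 → (17,18); next start ≥ 18 → (19,21).
Selected: (0,3) (3,4) (6,8) (11,12) (14,17) (17,18) (19,21)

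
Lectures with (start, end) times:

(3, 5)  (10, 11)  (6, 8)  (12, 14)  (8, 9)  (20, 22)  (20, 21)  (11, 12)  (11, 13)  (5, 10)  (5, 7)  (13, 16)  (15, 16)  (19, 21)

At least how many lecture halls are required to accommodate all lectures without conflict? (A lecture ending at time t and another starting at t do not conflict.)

3

The answer is the maximum number of intervals overlapping at any instant.
Events (time:±→running): 3:+→1 5:-→0 5:+→1 5:+→2 6:+→3 … peak 3.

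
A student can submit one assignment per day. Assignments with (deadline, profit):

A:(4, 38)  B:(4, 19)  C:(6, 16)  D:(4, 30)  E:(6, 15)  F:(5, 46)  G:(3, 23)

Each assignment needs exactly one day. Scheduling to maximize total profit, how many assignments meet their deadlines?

Take jobs in profit order; each goes to the latest open slot no later than its deadline.
By profit: F(d5,46), A(d4,38), D(d4,30), G(d3,23), B(d4,19), C(d6,16), E(d6,15)
F→slot 5; A→slot 4; D→slot 3; G→slot 2; B→slot 1; C→slot 6; E skipped.
6 of 7 scheduled.

6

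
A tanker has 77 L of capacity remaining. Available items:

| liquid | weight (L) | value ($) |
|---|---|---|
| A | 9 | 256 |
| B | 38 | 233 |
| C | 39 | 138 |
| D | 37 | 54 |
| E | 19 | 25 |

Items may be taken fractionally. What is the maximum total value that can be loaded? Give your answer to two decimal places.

Sort by value per unit weight and fill in that order.
Ratios (sorted): A 28.44, B 6.13, C 3.54, D 1.46, E 1.32
take A (9 @ 256); take B (38 @ 233); take 30/39 of C → 106.15. Capacity used 77/77.
Total value = 595.15

595.15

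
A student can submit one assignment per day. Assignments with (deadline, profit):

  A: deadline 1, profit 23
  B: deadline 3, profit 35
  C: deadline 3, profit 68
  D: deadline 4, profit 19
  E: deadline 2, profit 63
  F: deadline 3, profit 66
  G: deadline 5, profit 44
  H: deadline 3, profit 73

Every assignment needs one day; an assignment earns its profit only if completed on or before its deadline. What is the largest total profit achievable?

270

Sort by profit descending; place each in the latest free slot ≤ its deadline.
Profit order: H=73 C=68 F=66 E=63 G=44 B=35 A=23 D=19
Assign: H→slot 3, C→slot 2, F→slot 1, E skipped, G→slot 5, B skipped, A skipped, D→slot 4.
Slots: [1:F] [2:C] [3:H] [4:D] [5:G]
Profit = 66 + 68 + 73 + 19 + 44 = 270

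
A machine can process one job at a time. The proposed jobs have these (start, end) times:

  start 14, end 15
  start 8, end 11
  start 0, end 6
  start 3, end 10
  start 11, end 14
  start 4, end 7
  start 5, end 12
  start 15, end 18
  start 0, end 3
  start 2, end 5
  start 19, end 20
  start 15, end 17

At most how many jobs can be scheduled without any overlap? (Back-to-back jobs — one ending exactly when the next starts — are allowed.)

Order by finish time; keep every interval that doesn't clash with the previous kept one.
Sorted by end: (0,3)  (2,5)  (0,6)  (4,7)  (3,10)  (8,11)  (5,12)  (11,14)  (14,15)  (15,17)  (15,18)  (19,20)
take (0,3); skip (0,6); take (4,7); take (8,11); skip (5,12); take (11,14); take (14,15); take (15,17); take (19,20).
Selected 7 jobs.

7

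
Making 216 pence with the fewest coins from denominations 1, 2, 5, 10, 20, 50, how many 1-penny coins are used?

216 = 4×50 + 1×10 + 1×5 + 1×1
Count of 1: 1

1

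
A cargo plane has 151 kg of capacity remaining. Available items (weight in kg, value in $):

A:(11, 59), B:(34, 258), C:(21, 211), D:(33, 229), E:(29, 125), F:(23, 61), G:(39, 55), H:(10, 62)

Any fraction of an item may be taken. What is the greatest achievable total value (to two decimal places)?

978.48

Greedy by value/weight ratio, highest first.
Order: C (211/21=10.05) > B (258/34=7.59) > D (229/33=6.94) > H (62/10=6.20) > A (59/11=5.36) > E (125/29=4.31) > F (61/23=2.65) > G (55/39=1.41)
Fill: take C (21 @ 211) → take B (34 @ 258) → take D (33 @ 229) → take H (10 @ 62) → take A (11 @ 59) → take E (29 @ 125) → take 13/23 of F → 34.48; 151/151 used.
Total value = 978.48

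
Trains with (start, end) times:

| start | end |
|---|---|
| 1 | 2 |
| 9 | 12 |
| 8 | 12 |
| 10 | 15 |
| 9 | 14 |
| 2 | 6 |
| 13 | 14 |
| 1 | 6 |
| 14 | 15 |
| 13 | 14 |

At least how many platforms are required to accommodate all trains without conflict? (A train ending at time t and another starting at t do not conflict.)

4

Events (time:±→running): 1:+→1 1:+→2 2:-→1 2:+→2 6:-→1 6:-→0 8:+→1 9:+→2 9:+→3 10:+→4 … peak 4.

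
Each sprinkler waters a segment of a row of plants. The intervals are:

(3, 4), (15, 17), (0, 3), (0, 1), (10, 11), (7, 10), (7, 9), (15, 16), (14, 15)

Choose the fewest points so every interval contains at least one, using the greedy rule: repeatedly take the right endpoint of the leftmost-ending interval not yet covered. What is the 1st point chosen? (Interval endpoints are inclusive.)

1

Process intervals by earliest right end; each time one isn't hit yet, stab at its right endpoint.
By right end: [0,1]  [0,3]  [3,4]  [7,9]  [7,10]  [10,11]  [14,15]  [15,16]  [15,17]
[0,1] uncovered → point at 1; [3,4] uncovered → point at 4; [7,9] uncovered → point at 9; [10,11] uncovered → point at 11; [14,15] uncovered → point at 15.
Points: 1, 4, 9, 11, 15 (5 total).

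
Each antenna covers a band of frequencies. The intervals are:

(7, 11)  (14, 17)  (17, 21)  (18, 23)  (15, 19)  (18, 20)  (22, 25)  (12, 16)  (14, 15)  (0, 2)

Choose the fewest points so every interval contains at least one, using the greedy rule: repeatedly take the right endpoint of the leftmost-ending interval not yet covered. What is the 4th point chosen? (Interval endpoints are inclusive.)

Sort by right endpoint; whenever an interval is uncovered, place a point at its right end.
By right end: [0,2]  [7,11]  [14,15]  [12,16]  [14,17]  [15,19]  [18,20]  [17,21]  [18,23]  [22,25]
[0,2] uncovered → point at 2; [7,11] uncovered → point at 11; [14,15] uncovered → point at 15; [18,20] uncovered → point at 20; [22,25] uncovered → point at 25.
Points: 2, 11, 15, 20, 25 (5 total).

20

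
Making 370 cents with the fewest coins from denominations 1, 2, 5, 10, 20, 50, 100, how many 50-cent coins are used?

Greedy: take as many of the largest coin as possible, then repeat with the remainder.
370 − 3×100→70 − 1×50→20 − 1×20→0
Count of 50: 1

1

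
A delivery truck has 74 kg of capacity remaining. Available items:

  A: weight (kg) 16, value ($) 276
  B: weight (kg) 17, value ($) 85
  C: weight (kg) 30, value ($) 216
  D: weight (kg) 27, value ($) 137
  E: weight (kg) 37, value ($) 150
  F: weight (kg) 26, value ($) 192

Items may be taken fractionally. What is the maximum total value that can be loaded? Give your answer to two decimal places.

Sort by value per unit weight and fill in that order.
Ratios (sorted): A 17.25, F 7.38, C 7.20, D 5.07, B 5.00, E 4.05
take A (16 @ 276); take F (26 @ 192); take C (30 @ 216); take 2/27 of D → 10.15. Capacity used 74/74.
Total value = 694.15

694.15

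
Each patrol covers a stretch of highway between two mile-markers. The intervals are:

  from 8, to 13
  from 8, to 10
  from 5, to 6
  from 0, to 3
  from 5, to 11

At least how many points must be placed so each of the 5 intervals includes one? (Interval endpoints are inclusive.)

Process intervals by earliest right end; each time one isn't hit yet, stab at its right endpoint.
Sorted: [0,3] [5,6] [8,10] [5,11] [8,13]
{[0,3]} hit by 3; {[5,6]} hit by 6; {[8,10],[5,11],[8,13]} hit by 10.
Points: 3, 6, 10 (3 total).

3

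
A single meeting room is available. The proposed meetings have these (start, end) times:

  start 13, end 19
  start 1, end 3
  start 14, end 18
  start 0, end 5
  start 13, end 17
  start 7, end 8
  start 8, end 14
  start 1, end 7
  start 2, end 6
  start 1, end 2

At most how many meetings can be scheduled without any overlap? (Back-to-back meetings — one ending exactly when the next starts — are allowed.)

5

Sorted by end: (1,2)  (1,3)  (0,5)  (2,6)  (1,7)  (7,8)  (8,14)  (13,17)  (14,18)  (13,19)
take (1,2); skip (0,5); take (2,6); take (7,8); take (8,14); take (14,18).
Selected 5 meetings.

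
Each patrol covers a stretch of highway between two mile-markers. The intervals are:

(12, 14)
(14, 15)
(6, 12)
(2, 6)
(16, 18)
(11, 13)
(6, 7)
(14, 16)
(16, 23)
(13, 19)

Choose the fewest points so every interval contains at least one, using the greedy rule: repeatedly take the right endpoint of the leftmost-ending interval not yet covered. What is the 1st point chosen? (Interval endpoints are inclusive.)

By right end: [2,6]  [6,7]  [6,12]  [11,13]  [12,14]  [14,15]  [14,16]  [16,18]  [13,19]  [16,23]
[2,6] uncovered → point at 6; [11,13] uncovered → point at 13; [14,15] uncovered → point at 15; [16,18] uncovered → point at 18.
Points: 6, 13, 15, 18 (4 total).

6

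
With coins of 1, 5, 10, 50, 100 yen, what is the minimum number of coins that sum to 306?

5

Greedy: take as many of the largest coin as possible, then repeat with the remainder.
306 − 3×100→6 − 1×5→1 − 1×1→0
Total coins = 3 + 1 + 1 = 5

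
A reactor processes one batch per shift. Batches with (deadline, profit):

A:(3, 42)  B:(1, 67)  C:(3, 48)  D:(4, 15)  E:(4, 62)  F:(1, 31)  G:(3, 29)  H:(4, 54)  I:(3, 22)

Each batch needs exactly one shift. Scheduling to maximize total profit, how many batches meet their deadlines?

4

Take jobs in profit order; each goes to the latest open slot no later than its deadline.
By profit: B(d1,67), E(d4,62), H(d4,54), C(d3,48), A(d3,42), F(d1,31), G(d3,29), I(d3,22), D(d4,15)
B→slot 1; E→slot 4; H→slot 3; C→slot 2; A skipped; F skipped; G skipped; I skipped; D skipped.
4 of 9 scheduled.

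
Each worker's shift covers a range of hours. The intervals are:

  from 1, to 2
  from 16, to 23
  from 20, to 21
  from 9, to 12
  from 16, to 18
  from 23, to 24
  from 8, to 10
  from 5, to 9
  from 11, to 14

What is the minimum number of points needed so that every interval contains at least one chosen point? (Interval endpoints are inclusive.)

6

Sorted: [1,2] [5,9] [8,10] [9,12] [11,14] [16,18] [20,21] [16,23] [23,24]
{[1,2]} hit by 2; {[5,9],[8,10],[9,12]} hit by 9; {[11,14]} hit by 14; {[16,18]} hit by 18; {[20,21],[16,23]} hit by 21; {[23,24]} hit by 24.
Points: 2, 9, 14, 18, 21, 24 (6 total).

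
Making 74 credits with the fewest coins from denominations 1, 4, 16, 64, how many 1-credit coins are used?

Use the largest denomination that fits, subtract, and repeat.
74 = 1×64 + 2×4 + 2×1
Count of 1: 2

2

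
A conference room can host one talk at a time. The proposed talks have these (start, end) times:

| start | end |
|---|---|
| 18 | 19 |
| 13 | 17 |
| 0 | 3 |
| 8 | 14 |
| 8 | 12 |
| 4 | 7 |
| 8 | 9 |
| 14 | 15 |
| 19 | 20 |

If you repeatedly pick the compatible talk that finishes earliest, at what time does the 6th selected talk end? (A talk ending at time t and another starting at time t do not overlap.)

20

Sort by end time and greedily take each interval whose start is ≥ the last chosen end.
Sorted by end: (0,3)  (4,7)  (8,9)  (8,12)  (8,14)  (14,15)  (13,17)  (18,19)  (19,20)
take (0,3); take (4,7); take (8,9); skip (8,14); take (14,15); take (18,19); take (19,20).
Selected: (0,3) (4,7) (8,9) (14,15) (18,19) (19,20)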